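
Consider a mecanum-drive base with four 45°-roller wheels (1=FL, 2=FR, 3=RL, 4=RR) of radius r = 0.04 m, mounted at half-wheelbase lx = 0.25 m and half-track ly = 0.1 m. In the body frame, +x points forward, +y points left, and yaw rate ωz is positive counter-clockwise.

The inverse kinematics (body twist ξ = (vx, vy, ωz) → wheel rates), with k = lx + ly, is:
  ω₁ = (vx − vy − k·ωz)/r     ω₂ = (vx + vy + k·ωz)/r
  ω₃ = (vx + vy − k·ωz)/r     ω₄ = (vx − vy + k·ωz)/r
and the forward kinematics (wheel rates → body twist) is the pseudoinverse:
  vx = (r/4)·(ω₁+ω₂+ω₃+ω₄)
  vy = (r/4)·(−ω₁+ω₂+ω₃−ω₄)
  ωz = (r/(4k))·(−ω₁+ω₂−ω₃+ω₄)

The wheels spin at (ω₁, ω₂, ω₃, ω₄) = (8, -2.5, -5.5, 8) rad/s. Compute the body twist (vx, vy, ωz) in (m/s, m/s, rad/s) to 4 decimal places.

k = lx + ly = 0.25 + 0.1 = 0.3500
ω₁+ω₂+ω₃+ω₄ = 8.0000  →  vx = (0.04/4)·8.0000 = 0.0800
−ω₁+ω₂+ω₃−ω₄ = -24.0000  →  vy = (0.04/4)·-24.0000 = -0.2400
−ω₁+ω₂−ω₃+ω₄ = 3.0000  →  ωz = (0.04/1.4000)·3.0000 = 0.0857

(0.0800, -0.2400, 0.0857)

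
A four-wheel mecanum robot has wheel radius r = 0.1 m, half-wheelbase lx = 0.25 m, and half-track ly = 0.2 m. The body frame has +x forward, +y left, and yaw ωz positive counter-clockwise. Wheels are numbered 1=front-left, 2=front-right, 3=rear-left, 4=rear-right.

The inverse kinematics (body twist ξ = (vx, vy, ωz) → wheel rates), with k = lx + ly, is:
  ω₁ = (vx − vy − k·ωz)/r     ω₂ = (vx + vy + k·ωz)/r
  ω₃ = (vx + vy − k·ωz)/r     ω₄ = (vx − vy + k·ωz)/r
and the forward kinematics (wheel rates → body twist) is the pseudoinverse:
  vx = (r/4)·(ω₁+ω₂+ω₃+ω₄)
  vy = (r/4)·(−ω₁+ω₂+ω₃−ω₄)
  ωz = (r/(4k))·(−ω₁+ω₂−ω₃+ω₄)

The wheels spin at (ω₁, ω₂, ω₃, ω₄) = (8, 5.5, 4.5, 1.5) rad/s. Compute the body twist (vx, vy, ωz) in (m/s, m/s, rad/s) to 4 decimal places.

(0.4875, 0.0125, -0.3056)

k = lx + ly = 0.25 + 0.2 = 0.4500
ω₁+ω₂+ω₃+ω₄ = 19.5000  →  vx = (0.1/4)·19.5000 = 0.4875
−ω₁+ω₂+ω₃−ω₄ = 0.5000  →  vy = (0.1/4)·0.5000 = 0.0125
−ω₁+ω₂−ω₃+ω₄ = -5.5000  →  ωz = (0.1/1.8000)·-5.5000 = -0.3056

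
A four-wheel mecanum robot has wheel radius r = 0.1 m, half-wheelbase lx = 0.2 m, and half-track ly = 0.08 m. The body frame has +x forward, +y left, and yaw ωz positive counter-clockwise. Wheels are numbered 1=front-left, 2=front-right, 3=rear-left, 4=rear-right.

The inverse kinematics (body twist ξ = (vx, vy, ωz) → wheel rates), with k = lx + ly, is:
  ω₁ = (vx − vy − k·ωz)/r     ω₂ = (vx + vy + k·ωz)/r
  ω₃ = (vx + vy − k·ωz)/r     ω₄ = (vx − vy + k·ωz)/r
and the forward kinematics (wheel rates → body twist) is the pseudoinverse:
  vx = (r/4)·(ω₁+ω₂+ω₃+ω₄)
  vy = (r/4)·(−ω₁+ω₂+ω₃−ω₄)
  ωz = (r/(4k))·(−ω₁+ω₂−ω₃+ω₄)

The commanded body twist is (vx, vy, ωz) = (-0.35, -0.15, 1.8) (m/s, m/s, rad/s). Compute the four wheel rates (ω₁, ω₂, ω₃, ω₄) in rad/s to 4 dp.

(-7.0400, 0.0400, -10.0400, 3.0400)

k = lx + ly = 0.2 + 0.08 = 0.2800;  k·ωz = 0.2800·1.8 = 0.5040
ω₁ (FL) = (vx − vy − k·ωz)/r = -0.7040/0.1 = -7.0400
ω₂ (FR) = (vx + vy + k·ωz)/r = 0.0040/0.1 = 0.0400
ω₃ (RL) = (vx + vy − k·ωz)/r = -1.0040/0.1 = -10.0400
ω₄ (RR) = (vx − vy + k·ωz)/r = 0.3040/0.1 = 3.0400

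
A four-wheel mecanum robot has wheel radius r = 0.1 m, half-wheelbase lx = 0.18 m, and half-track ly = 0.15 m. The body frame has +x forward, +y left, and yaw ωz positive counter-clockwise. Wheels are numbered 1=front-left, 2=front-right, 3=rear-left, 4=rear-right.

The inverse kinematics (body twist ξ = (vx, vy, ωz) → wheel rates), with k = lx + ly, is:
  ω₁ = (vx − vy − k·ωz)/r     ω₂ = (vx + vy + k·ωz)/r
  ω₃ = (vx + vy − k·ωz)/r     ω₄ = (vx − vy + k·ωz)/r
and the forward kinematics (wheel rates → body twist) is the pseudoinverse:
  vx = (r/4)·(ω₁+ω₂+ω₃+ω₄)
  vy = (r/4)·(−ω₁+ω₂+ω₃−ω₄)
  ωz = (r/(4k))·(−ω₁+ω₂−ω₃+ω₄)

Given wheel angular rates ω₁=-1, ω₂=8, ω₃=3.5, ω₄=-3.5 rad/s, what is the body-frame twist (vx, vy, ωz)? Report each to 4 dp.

k = lx + ly = 0.18 + 0.15 = 0.3300
ω₁+ω₂+ω₃+ω₄ = 7.0000  →  vx = (0.1/4)·7.0000 = 0.1750
−ω₁+ω₂+ω₃−ω₄ = 16.0000  →  vy = (0.1/4)·16.0000 = 0.4000
−ω₁+ω₂−ω₃+ω₄ = 2.0000  →  ωz = (0.1/1.3200)·2.0000 = 0.1515

(0.1750, 0.4000, 0.1515)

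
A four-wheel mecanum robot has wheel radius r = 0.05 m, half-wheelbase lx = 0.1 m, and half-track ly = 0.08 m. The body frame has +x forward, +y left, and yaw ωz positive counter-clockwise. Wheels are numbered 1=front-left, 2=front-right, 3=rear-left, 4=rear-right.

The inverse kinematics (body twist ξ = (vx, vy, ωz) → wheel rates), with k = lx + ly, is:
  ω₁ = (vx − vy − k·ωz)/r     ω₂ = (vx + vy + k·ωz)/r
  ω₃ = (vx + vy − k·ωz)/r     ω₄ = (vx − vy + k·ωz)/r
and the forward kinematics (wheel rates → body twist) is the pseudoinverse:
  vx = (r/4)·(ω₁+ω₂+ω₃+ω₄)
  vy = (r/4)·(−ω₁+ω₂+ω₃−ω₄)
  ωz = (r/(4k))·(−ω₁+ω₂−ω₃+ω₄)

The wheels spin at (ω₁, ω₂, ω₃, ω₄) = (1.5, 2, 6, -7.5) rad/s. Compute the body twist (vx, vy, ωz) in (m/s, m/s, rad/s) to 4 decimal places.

k = lx + ly = 0.1 + 0.08 = 0.1800
ω₁+ω₂+ω₃+ω₄ = 2.0000  →  vx = (0.05/4)·2.0000 = 0.0250
−ω₁+ω₂+ω₃−ω₄ = 14.0000  →  vy = (0.05/4)·14.0000 = 0.1750
−ω₁+ω₂−ω₃+ω₄ = -13.0000  →  ωz = (0.05/0.7200)·-13.0000 = -0.9028

(0.0250, 0.1750, -0.9028)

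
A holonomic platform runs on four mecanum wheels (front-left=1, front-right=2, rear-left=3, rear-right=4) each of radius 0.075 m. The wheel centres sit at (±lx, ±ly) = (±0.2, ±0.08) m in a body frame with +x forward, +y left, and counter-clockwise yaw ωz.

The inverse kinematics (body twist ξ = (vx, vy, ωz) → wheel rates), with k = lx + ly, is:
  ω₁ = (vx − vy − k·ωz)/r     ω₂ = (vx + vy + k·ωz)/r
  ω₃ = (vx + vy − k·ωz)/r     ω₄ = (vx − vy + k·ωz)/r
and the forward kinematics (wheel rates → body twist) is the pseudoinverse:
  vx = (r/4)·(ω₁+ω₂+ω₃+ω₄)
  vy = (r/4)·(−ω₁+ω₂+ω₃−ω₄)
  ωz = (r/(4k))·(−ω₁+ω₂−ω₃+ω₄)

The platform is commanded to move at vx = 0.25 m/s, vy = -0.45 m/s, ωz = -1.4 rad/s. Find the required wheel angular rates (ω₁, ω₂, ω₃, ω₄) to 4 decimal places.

(14.5600, -7.8933, 2.5600, 4.1067)

k = lx + ly = 0.2 + 0.08 = 0.2800;  k·ωz = 0.2800·-1.4 = -0.3920
ω₁ (FL) = (vx − vy − k·ωz)/r = 1.0920/0.075 = 14.5600
ω₂ (FR) = (vx + vy + k·ωz)/r = -0.5920/0.075 = -7.8933
ω₃ (RL) = (vx + vy − k·ωz)/r = 0.1920/0.075 = 2.5600
ω₄ (RR) = (vx − vy + k·ωz)/r = 0.3080/0.075 = 4.1067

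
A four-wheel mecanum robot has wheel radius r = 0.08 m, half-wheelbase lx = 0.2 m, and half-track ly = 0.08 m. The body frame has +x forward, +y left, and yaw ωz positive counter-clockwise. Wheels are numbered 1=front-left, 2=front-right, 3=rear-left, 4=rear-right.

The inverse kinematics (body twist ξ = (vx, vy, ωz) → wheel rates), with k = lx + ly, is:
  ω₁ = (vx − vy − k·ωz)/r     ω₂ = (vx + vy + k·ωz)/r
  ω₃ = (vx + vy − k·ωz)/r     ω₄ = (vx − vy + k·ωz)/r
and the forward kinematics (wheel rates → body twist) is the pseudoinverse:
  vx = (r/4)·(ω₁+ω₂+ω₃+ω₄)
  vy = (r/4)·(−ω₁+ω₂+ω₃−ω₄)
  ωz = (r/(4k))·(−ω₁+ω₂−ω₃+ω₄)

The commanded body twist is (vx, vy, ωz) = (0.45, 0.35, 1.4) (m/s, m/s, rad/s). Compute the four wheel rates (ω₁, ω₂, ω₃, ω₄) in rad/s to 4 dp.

k = lx + ly = 0.2 + 0.08 = 0.2800;  k·ωz = 0.2800·1.4 = 0.3920
ω₁ (FL) = (vx − vy − k·ωz)/r = -0.2920/0.08 = -3.6500
ω₂ (FR) = (vx + vy + k·ωz)/r = 1.1920/0.08 = 14.9000
ω₃ (RL) = (vx + vy − k·ωz)/r = 0.4080/0.08 = 5.1000
ω₄ (RR) = (vx − vy + k·ωz)/r = 0.4920/0.08 = 6.1500

(-3.6500, 14.9000, 5.1000, 6.1500)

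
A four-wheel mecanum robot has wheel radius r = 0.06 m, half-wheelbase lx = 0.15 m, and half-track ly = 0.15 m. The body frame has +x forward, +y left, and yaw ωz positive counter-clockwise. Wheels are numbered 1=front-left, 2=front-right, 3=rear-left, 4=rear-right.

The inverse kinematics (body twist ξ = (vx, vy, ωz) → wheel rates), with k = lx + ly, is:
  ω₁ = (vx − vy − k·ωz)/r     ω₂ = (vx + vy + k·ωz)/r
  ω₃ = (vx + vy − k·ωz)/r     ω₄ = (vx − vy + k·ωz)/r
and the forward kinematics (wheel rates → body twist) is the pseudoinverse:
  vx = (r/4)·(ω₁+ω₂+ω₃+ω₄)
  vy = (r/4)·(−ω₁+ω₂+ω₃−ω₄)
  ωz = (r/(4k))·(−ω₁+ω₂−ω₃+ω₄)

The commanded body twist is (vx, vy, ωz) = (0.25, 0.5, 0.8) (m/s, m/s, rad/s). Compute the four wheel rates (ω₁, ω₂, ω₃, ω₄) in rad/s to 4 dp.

(-8.1667, 16.5000, 8.5000, -0.1667)

k = lx + ly = 0.15 + 0.15 = 0.3000;  k·ωz = 0.3000·0.8 = 0.2400
ω₁ (FL) = (vx − vy − k·ωz)/r = -0.4900/0.06 = -8.1667
ω₂ (FR) = (vx + vy + k·ωz)/r = 0.9900/0.06 = 16.5000
ω₃ (RL) = (vx + vy − k·ωz)/r = 0.5100/0.06 = 8.5000
ω₄ (RR) = (vx − vy + k·ωz)/r = -0.0100/0.06 = -0.1667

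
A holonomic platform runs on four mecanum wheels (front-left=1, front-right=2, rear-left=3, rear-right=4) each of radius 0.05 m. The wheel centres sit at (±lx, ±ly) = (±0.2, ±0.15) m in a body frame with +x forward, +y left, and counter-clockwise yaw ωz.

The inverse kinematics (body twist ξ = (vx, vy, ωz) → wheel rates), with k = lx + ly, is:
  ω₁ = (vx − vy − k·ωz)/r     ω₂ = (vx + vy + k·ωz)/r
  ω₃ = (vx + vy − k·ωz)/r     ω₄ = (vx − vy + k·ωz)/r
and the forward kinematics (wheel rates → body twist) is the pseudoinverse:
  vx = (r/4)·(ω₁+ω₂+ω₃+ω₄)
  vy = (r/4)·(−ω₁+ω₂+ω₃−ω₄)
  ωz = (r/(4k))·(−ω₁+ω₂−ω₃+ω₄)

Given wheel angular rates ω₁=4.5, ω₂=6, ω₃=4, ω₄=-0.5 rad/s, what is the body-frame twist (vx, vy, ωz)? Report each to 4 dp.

k = lx + ly = 0.2 + 0.15 = 0.3500
ω₁+ω₂+ω₃+ω₄ = 14.0000  →  vx = (0.05/4)·14.0000 = 0.1750
−ω₁+ω₂+ω₃−ω₄ = 6.0000  →  vy = (0.05/4)·6.0000 = 0.0750
−ω₁+ω₂−ω₃+ω₄ = -3.0000  →  ωz = (0.05/1.4000)·-3.0000 = -0.1071

(0.1750, 0.0750, -0.1071)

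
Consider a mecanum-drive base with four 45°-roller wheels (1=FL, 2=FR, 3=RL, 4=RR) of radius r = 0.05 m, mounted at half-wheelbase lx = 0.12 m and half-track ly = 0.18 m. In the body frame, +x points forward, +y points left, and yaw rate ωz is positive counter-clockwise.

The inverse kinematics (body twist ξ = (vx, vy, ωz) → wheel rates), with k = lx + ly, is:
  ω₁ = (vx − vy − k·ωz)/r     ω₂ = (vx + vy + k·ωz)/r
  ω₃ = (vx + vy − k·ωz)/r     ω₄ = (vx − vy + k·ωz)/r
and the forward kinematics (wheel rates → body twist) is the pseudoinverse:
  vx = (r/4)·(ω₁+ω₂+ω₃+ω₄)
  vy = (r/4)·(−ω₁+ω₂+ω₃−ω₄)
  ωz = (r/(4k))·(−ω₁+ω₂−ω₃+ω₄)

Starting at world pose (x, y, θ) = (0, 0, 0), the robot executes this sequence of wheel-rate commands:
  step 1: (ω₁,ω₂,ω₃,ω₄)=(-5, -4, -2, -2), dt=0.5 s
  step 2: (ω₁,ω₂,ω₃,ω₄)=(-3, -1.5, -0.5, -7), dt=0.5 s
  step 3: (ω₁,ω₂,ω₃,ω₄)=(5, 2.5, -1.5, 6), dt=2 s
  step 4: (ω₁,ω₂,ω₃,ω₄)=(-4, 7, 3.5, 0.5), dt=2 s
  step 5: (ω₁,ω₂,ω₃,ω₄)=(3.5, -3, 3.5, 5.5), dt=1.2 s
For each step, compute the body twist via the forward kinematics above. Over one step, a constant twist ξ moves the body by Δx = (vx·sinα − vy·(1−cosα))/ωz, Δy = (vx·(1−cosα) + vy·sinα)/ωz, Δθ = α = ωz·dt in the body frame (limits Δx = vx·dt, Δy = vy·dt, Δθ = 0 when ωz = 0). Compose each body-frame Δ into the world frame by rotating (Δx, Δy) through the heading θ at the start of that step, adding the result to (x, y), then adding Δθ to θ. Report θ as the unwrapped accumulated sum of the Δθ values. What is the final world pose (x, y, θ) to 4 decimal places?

(0.2828, 0.2547, 0.7750)

step 1: ξ=(vx,vy,ωz)=(-0.1625, 0.0125, 0.0417), dt=0.5 → body Δ=(-0.0813, 0.0054, 0.0208) → world pose (-0.0813, 0.0054, 0.0208)
step 2: ξ=(vx,vy,ωz)=(-0.1500, 0.1000, -0.2083), dt=0.5 → body Δ=(-0.0723, 0.0538, -0.1042) → world pose (-0.1547, 0.0577, -0.0833)
step 3: ξ=(vx,vy,ωz)=(0.1500, -0.1250, 0.2083), dt=2.0 → body Δ=(0.3427, -0.1812, 0.4167) → world pose (0.1718, -0.1514, 0.3333)
step 4: ξ=(vx,vy,ωz)=(0.0875, 0.1750, 0.3333), dt=2.0 → body Δ=(0.0499, 0.3808, 0.6667) → world pose (0.0943, 0.2248, 1.0000)
step 5: ξ=(vx,vy,ωz)=(0.1188, -0.1063, -0.1875), dt=1.2 → body Δ=(0.1270, -0.1424, -0.2250) → world pose (0.2828, 0.2547, 0.7750)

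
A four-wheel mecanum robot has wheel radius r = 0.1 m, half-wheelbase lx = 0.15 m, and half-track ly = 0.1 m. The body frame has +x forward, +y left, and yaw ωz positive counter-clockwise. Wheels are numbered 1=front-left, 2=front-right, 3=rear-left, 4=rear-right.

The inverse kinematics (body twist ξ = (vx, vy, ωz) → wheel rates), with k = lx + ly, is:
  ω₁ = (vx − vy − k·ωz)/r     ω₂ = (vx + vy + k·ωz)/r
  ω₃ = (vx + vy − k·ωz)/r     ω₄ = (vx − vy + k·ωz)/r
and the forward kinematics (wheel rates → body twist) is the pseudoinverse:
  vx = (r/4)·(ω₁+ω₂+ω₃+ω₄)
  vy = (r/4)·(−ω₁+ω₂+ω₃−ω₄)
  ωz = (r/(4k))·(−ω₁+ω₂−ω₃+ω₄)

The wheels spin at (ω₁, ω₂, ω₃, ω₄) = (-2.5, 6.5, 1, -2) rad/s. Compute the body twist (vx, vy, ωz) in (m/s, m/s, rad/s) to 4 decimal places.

k = lx + ly = 0.15 + 0.1 = 0.2500
ω₁+ω₂+ω₃+ω₄ = 3.0000  →  vx = (0.1/4)·3.0000 = 0.0750
−ω₁+ω₂+ω₃−ω₄ = 12.0000  →  vy = (0.1/4)·12.0000 = 0.3000
−ω₁+ω₂−ω₃+ω₄ = 6.0000  →  ωz = (0.1/1.0000)·6.0000 = 0.6000

(0.0750, 0.3000, 0.6000)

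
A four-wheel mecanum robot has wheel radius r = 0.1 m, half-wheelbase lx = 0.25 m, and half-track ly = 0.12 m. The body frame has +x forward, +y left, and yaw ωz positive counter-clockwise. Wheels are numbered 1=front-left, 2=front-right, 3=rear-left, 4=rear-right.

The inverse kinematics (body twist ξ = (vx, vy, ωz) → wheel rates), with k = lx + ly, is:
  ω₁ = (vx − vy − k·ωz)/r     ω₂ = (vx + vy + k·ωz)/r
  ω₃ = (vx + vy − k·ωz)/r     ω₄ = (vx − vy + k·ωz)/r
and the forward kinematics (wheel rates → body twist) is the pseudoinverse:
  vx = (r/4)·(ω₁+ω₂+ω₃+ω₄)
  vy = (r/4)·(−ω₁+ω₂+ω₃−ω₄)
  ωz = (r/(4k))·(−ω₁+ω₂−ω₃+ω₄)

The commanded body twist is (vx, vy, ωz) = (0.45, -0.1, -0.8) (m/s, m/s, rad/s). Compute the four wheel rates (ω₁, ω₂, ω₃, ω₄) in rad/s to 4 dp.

k = lx + ly = 0.25 + 0.12 = 0.3700;  k·ωz = 0.3700·-0.8 = -0.2960
ω₁ (FL) = (vx − vy − k·ωz)/r = 0.8460/0.1 = 8.4600
ω₂ (FR) = (vx + vy + k·ωz)/r = 0.0540/0.1 = 0.5400
ω₃ (RL) = (vx + vy − k·ωz)/r = 0.6460/0.1 = 6.4600
ω₄ (RR) = (vx − vy + k·ωz)/r = 0.2540/0.1 = 2.5400

(8.4600, 0.5400, 6.4600, 2.5400)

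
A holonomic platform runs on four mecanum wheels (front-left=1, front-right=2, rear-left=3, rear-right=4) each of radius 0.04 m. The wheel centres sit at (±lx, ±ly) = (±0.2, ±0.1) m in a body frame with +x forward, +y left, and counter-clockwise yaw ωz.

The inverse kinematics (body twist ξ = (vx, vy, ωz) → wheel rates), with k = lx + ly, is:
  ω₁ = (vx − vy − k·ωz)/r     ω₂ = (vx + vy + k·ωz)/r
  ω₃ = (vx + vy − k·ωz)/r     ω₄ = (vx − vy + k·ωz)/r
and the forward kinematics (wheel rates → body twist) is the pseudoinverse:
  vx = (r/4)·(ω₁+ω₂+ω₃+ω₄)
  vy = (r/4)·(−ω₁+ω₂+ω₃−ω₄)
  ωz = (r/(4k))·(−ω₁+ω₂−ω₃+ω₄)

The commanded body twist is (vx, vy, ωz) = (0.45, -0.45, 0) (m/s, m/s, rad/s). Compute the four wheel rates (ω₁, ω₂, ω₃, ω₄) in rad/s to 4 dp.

(22.5000, 0.0000, 0.0000, 22.5000)

k = lx + ly = 0.2 + 0.1 = 0.3000;  k·ωz = 0.3000·0 = 0.0000
ω₁ (FL) = (vx − vy − k·ωz)/r = 0.9000/0.04 = 22.5000
ω₂ (FR) = (vx + vy + k·ωz)/r = 0.0000/0.04 = 0.0000
ω₃ (RL) = (vx + vy − k·ωz)/r = 0.0000/0.04 = 0.0000
ω₄ (RR) = (vx − vy + k·ωz)/r = 0.9000/0.04 = 22.5000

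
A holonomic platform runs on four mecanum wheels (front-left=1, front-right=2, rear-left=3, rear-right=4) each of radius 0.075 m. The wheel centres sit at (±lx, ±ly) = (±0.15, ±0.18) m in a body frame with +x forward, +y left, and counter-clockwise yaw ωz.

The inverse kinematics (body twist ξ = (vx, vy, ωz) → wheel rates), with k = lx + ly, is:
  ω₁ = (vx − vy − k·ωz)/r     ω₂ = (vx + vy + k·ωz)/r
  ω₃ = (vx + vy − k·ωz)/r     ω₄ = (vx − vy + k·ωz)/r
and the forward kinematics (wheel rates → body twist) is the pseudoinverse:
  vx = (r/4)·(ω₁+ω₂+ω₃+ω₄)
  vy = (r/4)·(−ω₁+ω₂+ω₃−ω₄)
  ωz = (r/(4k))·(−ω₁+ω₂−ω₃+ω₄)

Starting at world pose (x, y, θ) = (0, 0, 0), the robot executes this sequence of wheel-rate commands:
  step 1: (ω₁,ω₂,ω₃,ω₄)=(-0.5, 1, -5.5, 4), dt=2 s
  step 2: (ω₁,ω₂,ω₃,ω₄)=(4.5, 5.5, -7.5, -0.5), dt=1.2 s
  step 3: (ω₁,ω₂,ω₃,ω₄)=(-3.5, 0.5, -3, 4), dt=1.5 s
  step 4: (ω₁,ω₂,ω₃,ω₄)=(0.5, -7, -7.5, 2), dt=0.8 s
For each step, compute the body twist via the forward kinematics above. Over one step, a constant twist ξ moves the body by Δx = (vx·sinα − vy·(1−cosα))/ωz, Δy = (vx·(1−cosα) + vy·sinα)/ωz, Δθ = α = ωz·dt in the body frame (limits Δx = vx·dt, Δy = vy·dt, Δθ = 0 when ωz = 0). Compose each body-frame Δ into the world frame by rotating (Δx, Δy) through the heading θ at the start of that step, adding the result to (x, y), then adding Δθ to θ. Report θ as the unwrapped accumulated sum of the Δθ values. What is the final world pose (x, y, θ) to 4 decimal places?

step 1: ξ=(vx,vy,ωz)=(-0.0187, -0.1500, 0.6250), dt=2.0 → body Δ=(0.1359, -0.2483, 1.2500) → world pose (0.1359, -0.2483, 1.2500)
step 2: ξ=(vx,vy,ωz)=(0.0375, -0.1125, 0.4545), dt=1.2 → body Δ=(0.0787, -0.1164, 0.5455) → world pose (0.2712, -0.2103, 1.7955)
step 3: ξ=(vx,vy,ωz)=(-0.0375, -0.0562, 0.6250), dt=1.5 → body Δ=(-0.0116, -0.0970, 0.9375) → world pose (0.3684, -0.2000, 2.7330)
step 4: ξ=(vx,vy,ωz)=(-0.2250, -0.3187, 0.1136), dt=0.8 → body Δ=(-0.1682, -0.2628, 0.0909) → world pose (0.6271, -0.0257, 2.8239)

(0.6271, -0.0257, 2.8239)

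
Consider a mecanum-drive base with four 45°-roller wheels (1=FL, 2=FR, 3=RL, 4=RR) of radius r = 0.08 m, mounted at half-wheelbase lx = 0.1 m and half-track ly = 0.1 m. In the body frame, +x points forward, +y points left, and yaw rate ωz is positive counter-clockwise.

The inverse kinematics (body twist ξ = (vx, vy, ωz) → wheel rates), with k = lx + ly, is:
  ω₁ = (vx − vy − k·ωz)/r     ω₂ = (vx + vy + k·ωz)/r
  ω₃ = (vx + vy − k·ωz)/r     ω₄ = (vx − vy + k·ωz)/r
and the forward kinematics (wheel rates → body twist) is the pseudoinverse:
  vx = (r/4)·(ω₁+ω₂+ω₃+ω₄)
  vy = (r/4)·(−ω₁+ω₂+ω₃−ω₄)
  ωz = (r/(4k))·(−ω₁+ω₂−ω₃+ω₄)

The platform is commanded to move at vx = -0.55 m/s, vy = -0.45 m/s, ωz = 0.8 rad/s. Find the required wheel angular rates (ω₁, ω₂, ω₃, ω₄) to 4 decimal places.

(-3.2500, -10.5000, -14.5000, 0.7500)

k = lx + ly = 0.1 + 0.1 = 0.2000;  k·ωz = 0.2000·0.8 = 0.1600
ω₁ (FL) = (vx − vy − k·ωz)/r = -0.2600/0.08 = -3.2500
ω₂ (FR) = (vx + vy + k·ωz)/r = -0.8400/0.08 = -10.5000
ω₃ (RL) = (vx + vy − k·ωz)/r = -1.1600/0.08 = -14.5000
ω₄ (RR) = (vx − vy + k·ωz)/r = 0.0600/0.08 = 0.7500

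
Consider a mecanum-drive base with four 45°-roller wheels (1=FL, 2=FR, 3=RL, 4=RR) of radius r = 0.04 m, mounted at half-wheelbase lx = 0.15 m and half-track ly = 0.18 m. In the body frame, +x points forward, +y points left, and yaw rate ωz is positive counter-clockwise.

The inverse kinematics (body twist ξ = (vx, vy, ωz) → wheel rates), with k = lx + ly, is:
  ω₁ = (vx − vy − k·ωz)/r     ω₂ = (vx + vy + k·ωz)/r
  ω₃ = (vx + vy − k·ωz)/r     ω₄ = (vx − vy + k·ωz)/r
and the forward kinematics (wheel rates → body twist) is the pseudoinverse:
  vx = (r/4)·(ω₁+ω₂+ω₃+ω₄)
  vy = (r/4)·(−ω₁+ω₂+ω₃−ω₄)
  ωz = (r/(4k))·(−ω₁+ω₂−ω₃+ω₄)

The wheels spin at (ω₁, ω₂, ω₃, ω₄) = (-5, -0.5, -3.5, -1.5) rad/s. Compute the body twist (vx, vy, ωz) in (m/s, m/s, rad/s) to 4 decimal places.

(-0.1050, 0.0250, 0.1970)

k = lx + ly = 0.15 + 0.18 = 0.3300
ω₁+ω₂+ω₃+ω₄ = -10.5000  →  vx = (0.04/4)·-10.5000 = -0.1050
−ω₁+ω₂+ω₃−ω₄ = 2.5000  →  vy = (0.04/4)·2.5000 = 0.0250
−ω₁+ω₂−ω₃+ω₄ = 6.5000  →  ωz = (0.04/1.3200)·6.5000 = 0.1970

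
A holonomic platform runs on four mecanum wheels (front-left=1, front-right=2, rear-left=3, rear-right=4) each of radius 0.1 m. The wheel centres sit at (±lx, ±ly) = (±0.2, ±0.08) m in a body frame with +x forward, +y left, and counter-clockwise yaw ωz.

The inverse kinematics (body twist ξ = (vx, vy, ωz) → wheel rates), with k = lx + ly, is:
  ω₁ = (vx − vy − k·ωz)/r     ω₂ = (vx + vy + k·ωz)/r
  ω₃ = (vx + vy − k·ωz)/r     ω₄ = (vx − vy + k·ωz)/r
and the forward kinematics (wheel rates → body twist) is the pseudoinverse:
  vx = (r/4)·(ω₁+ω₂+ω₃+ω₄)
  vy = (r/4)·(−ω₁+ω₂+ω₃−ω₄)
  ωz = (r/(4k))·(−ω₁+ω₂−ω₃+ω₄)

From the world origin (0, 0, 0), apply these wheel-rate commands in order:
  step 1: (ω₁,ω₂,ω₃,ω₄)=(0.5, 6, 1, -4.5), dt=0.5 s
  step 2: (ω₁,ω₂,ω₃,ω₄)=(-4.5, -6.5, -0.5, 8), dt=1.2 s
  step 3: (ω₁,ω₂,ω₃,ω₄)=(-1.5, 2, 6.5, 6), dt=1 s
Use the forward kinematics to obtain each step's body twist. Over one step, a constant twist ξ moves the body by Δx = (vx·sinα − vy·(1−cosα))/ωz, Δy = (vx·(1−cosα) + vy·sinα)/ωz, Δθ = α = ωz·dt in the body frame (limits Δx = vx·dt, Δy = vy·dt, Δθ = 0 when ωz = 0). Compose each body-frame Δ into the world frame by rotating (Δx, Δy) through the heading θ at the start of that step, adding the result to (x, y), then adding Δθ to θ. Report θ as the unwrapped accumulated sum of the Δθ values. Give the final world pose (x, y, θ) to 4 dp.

(0.1911, 0.1187, 0.9643)

step 1: ξ=(vx,vy,ωz)=(0.0750, 0.2750, 0.0000), dt=0.5 → body Δ=(0.0375, 0.1375, 0.0000) → world pose (0.0375, 0.1375, 0.0000)
step 2: ξ=(vx,vy,ωz)=(-0.0875, -0.2625, 0.5804), dt=1.2 → body Δ=(0.0086, -0.3253, 0.6964) → world pose (0.0461, -0.1878, 0.6964)
step 3: ξ=(vx,vy,ωz)=(0.3250, 0.1000, 0.2679), dt=1.0 → body Δ=(0.3078, 0.1421, 0.2679) → world pose (0.1911, 0.1187, 0.9643)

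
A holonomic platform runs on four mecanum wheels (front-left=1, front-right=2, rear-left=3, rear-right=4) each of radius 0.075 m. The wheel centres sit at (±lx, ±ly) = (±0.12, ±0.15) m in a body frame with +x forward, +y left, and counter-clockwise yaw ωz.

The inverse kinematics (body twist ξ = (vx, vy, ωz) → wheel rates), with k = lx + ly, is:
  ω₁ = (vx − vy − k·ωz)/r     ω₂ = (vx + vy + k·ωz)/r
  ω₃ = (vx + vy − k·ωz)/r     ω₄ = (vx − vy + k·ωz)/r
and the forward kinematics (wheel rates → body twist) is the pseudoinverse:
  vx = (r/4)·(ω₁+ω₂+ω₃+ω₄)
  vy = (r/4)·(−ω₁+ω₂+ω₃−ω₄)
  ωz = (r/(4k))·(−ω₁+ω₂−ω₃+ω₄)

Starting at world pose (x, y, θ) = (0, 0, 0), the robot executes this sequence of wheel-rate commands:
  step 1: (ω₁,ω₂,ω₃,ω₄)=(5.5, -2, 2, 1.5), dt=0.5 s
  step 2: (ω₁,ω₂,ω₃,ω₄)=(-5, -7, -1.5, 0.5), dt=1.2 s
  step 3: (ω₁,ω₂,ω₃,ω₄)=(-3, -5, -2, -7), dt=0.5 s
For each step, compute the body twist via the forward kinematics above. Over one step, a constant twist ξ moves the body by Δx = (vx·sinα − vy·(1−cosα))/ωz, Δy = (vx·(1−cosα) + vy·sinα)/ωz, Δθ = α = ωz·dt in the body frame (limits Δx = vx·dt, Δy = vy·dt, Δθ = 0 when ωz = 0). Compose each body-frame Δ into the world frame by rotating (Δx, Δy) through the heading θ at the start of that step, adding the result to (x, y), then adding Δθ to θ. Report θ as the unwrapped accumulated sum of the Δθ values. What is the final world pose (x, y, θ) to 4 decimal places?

(-0.3858, 0.0075, -0.5208)

step 1: ξ=(vx,vy,ωz)=(0.1312, -0.1312, -0.5556), dt=0.5 → body Δ=(0.0557, -0.0738, -0.2778) → world pose (0.0557, -0.0738, -0.2778)
step 2: ξ=(vx,vy,ωz)=(-0.2437, -0.0750, 0.0000), dt=1.2 → body Δ=(-0.2925, -0.0900, 0.0000) → world pose (-0.2502, -0.0802, -0.2778)
step 3: ξ=(vx,vy,ωz)=(-0.3187, 0.0563, -0.4861), dt=0.5 → body Δ=(-0.1544, 0.0471, -0.2431) → world pose (-0.3858, 0.0075, -0.5208)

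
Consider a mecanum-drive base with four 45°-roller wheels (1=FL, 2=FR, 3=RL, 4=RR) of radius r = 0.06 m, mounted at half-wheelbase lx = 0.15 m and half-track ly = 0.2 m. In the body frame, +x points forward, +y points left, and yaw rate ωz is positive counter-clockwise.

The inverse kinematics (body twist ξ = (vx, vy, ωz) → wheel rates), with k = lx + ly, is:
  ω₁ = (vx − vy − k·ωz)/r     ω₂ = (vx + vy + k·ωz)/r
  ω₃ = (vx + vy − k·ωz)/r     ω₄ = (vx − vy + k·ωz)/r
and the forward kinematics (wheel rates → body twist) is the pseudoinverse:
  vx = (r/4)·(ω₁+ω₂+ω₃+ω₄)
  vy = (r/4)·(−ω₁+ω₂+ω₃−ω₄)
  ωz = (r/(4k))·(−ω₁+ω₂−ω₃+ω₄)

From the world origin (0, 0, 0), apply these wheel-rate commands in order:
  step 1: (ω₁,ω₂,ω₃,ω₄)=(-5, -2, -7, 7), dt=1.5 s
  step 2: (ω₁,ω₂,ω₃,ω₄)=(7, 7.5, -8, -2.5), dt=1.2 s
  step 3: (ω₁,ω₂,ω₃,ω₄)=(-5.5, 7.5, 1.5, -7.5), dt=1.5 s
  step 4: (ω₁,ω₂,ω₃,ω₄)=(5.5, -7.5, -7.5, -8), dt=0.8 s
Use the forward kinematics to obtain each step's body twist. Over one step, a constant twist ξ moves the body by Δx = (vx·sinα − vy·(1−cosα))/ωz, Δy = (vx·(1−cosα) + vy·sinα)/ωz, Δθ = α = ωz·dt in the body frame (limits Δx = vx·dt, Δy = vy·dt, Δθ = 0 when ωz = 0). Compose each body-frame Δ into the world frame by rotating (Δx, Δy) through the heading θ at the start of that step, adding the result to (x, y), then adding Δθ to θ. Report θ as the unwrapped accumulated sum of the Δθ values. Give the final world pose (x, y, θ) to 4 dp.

(-0.2774, -0.5363, 1.1957)

step 1: ξ=(vx,vy,ωz)=(-0.1050, -0.1650, 0.7286), dt=1.5 → body Δ=(-0.0057, -0.2789, 1.0929) → world pose (-0.0057, -0.2789, 1.0929)
step 2: ξ=(vx,vy,ωz)=(0.0600, -0.0750, 0.2571), dt=1.2 → body Δ=(0.0846, -0.0776, 0.3086) → world pose (0.1021, -0.2394, 1.4014)
step 3: ξ=(vx,vy,ωz)=(-0.0600, 0.3300, 0.1714), dt=1.5 → body Δ=(-0.1523, 0.4781, 0.2571) → world pose (-0.3948, -0.3090, 1.6586)
step 4: ξ=(vx,vy,ωz)=(-0.2625, -0.1875, -0.5786), dt=0.8 → body Δ=(-0.2367, -0.0970, -0.4629) → world pose (-0.2774, -0.5363, 1.1957)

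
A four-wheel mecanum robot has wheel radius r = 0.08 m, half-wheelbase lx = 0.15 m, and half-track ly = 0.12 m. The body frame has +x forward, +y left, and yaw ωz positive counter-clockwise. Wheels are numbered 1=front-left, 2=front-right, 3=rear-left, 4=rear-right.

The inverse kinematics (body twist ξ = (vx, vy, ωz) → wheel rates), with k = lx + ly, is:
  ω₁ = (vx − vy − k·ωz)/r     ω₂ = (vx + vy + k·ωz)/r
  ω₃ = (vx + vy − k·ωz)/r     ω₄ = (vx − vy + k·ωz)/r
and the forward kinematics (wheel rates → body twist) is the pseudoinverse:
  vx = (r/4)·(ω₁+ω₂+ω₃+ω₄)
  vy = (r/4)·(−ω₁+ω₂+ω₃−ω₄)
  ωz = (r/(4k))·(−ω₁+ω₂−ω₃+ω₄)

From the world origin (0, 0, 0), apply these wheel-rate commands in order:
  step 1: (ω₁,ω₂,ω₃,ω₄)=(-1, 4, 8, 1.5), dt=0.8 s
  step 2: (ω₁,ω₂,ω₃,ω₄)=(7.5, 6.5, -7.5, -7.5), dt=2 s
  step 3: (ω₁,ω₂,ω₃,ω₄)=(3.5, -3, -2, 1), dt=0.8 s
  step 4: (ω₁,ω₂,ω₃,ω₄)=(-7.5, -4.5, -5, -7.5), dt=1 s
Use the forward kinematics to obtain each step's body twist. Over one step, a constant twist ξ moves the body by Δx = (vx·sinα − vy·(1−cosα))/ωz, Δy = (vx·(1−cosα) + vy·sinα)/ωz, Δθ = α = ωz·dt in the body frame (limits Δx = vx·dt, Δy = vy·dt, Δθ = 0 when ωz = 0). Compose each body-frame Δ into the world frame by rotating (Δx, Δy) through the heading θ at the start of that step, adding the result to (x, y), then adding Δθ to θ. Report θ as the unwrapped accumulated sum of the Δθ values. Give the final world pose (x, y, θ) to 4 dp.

step 1: ξ=(vx,vy,ωz)=(0.2500, 0.2300, -0.1111), dt=0.8 → body Δ=(0.2079, 0.1749, -0.0889) → world pose (0.2079, 0.1749, -0.0889)
step 2: ξ=(vx,vy,ωz)=(-0.0200, -0.0200, -0.0741), dt=2.0 → body Δ=(-0.0428, -0.0369, -0.1481) → world pose (0.1620, 0.1419, -0.2370)
step 3: ξ=(vx,vy,ωz)=(-0.0100, -0.1900, -0.2593), dt=0.8 → body Δ=(-0.0236, -0.1501, -0.2074) → world pose (0.1038, 0.0016, -0.4444)
step 4: ξ=(vx,vy,ωz)=(-0.4900, 0.1100, 0.0370), dt=1.0 → body Δ=(-0.4919, 0.1009, 0.0370) → world pose (-0.2970, 0.3042, -0.4074)

(-0.2970, 0.3042, -0.4074)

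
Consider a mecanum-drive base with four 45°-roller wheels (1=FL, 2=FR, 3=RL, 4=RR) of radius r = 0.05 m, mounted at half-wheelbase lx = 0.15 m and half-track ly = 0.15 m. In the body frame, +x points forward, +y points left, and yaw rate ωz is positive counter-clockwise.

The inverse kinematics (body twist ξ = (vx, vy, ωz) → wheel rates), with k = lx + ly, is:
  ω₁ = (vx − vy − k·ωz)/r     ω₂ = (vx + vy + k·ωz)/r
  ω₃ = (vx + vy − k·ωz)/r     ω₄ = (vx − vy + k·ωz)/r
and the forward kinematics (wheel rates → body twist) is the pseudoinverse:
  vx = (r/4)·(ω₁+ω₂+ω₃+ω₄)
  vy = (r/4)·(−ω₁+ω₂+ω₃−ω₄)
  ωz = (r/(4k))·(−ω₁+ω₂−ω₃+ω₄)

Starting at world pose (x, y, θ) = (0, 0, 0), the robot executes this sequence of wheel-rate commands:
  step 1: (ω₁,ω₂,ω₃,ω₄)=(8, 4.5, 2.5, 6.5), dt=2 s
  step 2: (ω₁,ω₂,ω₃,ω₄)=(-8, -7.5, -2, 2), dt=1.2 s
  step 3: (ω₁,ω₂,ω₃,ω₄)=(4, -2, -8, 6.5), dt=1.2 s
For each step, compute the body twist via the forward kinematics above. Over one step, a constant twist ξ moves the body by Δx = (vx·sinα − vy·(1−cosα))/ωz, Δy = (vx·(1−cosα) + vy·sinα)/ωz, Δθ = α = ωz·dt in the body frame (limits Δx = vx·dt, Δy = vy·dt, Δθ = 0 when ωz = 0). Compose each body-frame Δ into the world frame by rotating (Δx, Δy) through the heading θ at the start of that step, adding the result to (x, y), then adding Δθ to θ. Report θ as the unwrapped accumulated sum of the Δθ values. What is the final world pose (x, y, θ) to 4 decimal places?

(0.4673, -0.5310, 0.6917)

step 1: ξ=(vx,vy,ωz)=(0.2687, -0.0938, 0.0208), dt=2.0 → body Δ=(0.5413, -0.1762, 0.0417) → world pose (0.5413, -0.1762, 0.0417)
step 2: ξ=(vx,vy,ωz)=(-0.1938, -0.0437, 0.1875), dt=1.2 → body Δ=(-0.2247, -0.0781, 0.2250) → world pose (0.3200, -0.2636, 0.2667)
step 3: ξ=(vx,vy,ωz)=(0.0062, -0.2563, 0.3542), dt=1.2 → body Δ=(0.0716, -0.2968, 0.4250) → world pose (0.4673, -0.5310, 0.6917)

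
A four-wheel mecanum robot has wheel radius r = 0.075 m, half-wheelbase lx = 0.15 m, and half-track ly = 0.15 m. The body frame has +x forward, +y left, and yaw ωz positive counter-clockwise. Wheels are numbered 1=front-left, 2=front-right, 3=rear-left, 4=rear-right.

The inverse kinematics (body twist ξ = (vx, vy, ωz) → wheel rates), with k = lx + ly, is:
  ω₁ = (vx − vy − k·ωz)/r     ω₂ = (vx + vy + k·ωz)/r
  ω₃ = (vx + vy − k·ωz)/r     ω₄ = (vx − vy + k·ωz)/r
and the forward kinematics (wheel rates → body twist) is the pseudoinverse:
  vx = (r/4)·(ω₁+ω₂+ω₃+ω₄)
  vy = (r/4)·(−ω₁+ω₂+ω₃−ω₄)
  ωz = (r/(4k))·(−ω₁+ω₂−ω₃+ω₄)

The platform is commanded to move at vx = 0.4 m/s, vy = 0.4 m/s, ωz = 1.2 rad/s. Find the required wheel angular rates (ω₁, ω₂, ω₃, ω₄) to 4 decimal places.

(-4.8000, 15.4667, 5.8667, 4.8000)

k = lx + ly = 0.15 + 0.15 = 0.3000;  k·ωz = 0.3000·1.2 = 0.3600
ω₁ (FL) = (vx − vy − k·ωz)/r = -0.3600/0.075 = -4.8000
ω₂ (FR) = (vx + vy + k·ωz)/r = 1.1600/0.075 = 15.4667
ω₃ (RL) = (vx + vy − k·ωz)/r = 0.4400/0.075 = 5.8667
ω₄ (RR) = (vx − vy + k·ωz)/r = 0.3600/0.075 = 4.8000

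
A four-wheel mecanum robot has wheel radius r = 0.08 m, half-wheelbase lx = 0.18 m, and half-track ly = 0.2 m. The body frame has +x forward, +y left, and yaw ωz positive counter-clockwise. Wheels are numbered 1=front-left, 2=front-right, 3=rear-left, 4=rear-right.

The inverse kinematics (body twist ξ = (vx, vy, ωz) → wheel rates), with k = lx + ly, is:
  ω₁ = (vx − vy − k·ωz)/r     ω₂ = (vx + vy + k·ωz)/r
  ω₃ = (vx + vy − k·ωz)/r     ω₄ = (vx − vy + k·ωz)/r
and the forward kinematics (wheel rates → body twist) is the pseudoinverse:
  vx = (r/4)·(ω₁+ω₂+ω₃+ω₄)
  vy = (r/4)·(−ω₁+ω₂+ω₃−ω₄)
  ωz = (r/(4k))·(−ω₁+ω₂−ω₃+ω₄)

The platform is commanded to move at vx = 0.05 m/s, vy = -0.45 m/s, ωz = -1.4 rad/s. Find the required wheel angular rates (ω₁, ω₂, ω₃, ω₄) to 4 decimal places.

k = lx + ly = 0.18 + 0.2 = 0.3800;  k·ωz = 0.3800·-1.4 = -0.5320
ω₁ (FL) = (vx − vy − k·ωz)/r = 1.0320/0.08 = 12.9000
ω₂ (FR) = (vx + vy + k·ωz)/r = -0.9320/0.08 = -11.6500
ω₃ (RL) = (vx + vy − k·ωz)/r = 0.1320/0.08 = 1.6500
ω₄ (RR) = (vx − vy + k·ωz)/r = -0.0320/0.08 = -0.4000

(12.9000, -11.6500, 1.6500, -0.4000)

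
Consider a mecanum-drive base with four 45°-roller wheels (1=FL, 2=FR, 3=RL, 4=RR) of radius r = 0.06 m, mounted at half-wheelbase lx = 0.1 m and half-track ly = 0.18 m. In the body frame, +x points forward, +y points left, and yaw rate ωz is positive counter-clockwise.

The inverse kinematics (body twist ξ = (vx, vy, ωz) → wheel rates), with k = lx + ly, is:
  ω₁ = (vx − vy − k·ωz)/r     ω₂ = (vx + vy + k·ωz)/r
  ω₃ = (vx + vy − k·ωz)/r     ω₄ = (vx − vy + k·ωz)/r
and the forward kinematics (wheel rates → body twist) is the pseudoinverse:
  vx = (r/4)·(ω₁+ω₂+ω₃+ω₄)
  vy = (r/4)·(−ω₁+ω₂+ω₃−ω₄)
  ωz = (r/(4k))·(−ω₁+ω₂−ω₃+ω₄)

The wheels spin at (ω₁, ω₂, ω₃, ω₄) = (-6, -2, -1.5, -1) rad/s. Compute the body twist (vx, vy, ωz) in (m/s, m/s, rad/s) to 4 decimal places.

k = lx + ly = 0.1 + 0.18 = 0.2800
ω₁+ω₂+ω₃+ω₄ = -10.5000  →  vx = (0.06/4)·-10.5000 = -0.1575
−ω₁+ω₂+ω₃−ω₄ = 3.5000  →  vy = (0.06/4)·3.5000 = 0.0525
−ω₁+ω₂−ω₃+ω₄ = 4.5000  →  ωz = (0.06/1.1200)·4.5000 = 0.2411

(-0.1575, 0.0525, 0.2411)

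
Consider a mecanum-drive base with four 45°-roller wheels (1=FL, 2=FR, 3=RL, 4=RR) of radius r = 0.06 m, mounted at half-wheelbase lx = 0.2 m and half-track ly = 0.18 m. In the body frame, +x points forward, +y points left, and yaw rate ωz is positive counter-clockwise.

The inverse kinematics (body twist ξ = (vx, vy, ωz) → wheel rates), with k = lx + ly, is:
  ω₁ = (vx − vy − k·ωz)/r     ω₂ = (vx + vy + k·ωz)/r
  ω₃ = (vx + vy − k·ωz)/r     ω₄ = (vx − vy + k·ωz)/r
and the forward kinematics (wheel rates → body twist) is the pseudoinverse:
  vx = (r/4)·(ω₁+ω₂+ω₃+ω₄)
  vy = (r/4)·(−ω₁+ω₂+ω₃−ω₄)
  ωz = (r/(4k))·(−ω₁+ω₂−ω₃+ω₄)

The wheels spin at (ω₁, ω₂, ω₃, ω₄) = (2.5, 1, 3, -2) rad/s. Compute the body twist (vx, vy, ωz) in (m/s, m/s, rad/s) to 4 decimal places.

(0.0675, 0.0525, -0.2566)

k = lx + ly = 0.2 + 0.18 = 0.3800
ω₁+ω₂+ω₃+ω₄ = 4.5000  →  vx = (0.06/4)·4.5000 = 0.0675
−ω₁+ω₂+ω₃−ω₄ = 3.5000  →  vy = (0.06/4)·3.5000 = 0.0525
−ω₁+ω₂−ω₃+ω₄ = -6.5000  →  ωz = (0.06/1.5200)·-6.5000 = -0.2566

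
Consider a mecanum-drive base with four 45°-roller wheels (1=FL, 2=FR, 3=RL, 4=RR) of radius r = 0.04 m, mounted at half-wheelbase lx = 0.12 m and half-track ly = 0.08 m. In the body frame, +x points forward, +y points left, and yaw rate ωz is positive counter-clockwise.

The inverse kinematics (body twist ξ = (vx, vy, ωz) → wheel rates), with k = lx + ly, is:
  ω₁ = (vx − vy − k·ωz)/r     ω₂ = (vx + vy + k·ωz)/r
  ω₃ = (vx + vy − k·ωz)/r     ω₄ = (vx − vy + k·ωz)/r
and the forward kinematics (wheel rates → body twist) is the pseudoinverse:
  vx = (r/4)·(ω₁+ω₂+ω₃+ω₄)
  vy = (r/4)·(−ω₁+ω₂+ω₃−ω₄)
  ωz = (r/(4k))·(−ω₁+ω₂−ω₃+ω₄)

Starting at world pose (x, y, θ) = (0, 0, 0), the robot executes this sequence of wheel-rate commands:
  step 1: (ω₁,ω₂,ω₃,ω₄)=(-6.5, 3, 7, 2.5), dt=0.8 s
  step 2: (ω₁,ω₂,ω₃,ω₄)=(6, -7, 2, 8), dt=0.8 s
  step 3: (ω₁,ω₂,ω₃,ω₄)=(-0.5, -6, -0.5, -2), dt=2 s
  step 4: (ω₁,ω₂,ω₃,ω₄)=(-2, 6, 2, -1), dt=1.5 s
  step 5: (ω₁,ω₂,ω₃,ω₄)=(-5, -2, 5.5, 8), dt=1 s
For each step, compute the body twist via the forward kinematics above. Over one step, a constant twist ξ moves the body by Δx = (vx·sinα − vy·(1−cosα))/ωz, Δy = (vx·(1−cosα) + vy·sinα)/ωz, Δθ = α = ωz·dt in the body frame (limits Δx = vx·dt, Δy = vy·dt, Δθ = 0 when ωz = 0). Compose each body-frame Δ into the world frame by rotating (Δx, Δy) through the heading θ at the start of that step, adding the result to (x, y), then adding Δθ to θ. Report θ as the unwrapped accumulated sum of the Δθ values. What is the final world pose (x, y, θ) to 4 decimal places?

(0.1415, 0.0535, -0.1300)

step 1: ξ=(vx,vy,ωz)=(0.0600, 0.1400, 0.2500), dt=0.8 → body Δ=(0.0365, 0.1160, 0.2000) → world pose (0.0365, 0.1160, 0.2000)
step 2: ξ=(vx,vy,ωz)=(0.0900, -0.1900, -0.3500), dt=0.8 → body Δ=(0.0499, -0.1600, -0.2800) → world pose (0.1172, -0.0309, -0.0800)
step 3: ξ=(vx,vy,ωz)=(-0.0900, -0.0400, -0.3500), dt=2.0 → body Δ=(-0.1925, -0.0132, -0.7000) → world pose (-0.0757, -0.0286, -0.7800)
step 4: ξ=(vx,vy,ωz)=(0.0500, 0.1100, 0.2500), dt=1.5 → body Δ=(0.0427, 0.1751, 0.3750) → world pose (0.0777, 0.0658, -0.4050)
step 5: ξ=(vx,vy,ωz)=(0.0650, 0.0050, 0.2750), dt=1.0 → body Δ=(0.0635, 0.0138, 0.2750) → world pose (0.1415, 0.0535, -0.1300)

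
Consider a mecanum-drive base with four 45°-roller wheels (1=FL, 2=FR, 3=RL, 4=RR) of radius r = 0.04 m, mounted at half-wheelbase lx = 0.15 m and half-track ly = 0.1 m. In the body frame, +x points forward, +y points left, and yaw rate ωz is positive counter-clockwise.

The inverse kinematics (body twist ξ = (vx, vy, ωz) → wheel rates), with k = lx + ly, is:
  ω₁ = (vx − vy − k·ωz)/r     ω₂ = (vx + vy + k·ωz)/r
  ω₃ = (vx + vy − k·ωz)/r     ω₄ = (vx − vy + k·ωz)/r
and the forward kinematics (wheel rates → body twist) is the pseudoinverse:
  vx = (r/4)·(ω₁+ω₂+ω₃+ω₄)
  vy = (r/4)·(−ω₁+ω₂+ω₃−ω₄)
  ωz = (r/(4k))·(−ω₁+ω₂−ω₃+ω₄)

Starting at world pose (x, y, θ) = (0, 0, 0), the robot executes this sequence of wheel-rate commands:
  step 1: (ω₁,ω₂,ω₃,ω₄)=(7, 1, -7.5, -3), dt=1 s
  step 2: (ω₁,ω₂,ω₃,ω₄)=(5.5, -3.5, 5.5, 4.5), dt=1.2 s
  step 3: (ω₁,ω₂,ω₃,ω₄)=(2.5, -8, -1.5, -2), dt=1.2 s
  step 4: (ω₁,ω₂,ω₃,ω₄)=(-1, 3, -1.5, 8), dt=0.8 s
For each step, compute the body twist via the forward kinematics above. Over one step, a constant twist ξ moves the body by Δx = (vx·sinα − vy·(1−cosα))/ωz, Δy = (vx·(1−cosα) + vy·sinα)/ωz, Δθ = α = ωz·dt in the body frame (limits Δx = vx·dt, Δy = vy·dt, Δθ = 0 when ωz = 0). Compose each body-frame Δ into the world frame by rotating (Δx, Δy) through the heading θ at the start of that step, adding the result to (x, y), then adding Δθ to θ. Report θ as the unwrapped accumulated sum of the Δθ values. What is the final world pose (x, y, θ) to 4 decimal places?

(-0.0679, -0.3221, -0.6360)

step 1: ξ=(vx,vy,ωz)=(-0.0250, -0.1050, -0.0600), dt=1.0 → body Δ=(-0.0281, -0.1042, -0.0600) → world pose (-0.0281, -0.1042, -0.0600)
step 2: ξ=(vx,vy,ωz)=(0.1200, -0.0800, -0.4000), dt=1.2 → body Δ=(0.1159, -0.1263, -0.4800) → world pose (0.0800, -0.2372, -0.5400)
step 3: ξ=(vx,vy,ωz)=(-0.0900, -0.1000, -0.4400), dt=1.2 → body Δ=(-0.1340, -0.0866, -0.5280) → world pose (-0.0795, -0.2426, -1.0680)
step 4: ξ=(vx,vy,ωz)=(0.0850, -0.0550, 0.5400), dt=0.8 → body Δ=(0.0753, -0.0282, 0.4320) → world pose (-0.0679, -0.3221, -0.6360)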